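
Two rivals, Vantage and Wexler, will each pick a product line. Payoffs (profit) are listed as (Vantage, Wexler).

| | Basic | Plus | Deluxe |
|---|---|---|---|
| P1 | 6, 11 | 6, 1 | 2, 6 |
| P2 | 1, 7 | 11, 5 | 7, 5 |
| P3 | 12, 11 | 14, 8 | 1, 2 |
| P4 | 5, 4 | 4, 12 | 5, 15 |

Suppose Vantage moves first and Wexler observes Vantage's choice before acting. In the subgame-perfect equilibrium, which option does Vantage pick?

Work backward from Wexler's decision.
- P1 → Wexler plays Basic (best of 11, 1, 6); Vantage gets 6.
- P2 → Wexler plays Basic (best of 7, 5, 5); Vantage gets 1.
- P3 → Wexler plays Basic (best of 11, 8, 2); Vantage gets 12.
- P4 → Wexler plays Deluxe (best of 4, 12, 15); Vantage gets 5.
Among 6, 1, 12, 5, the best is 12 at P3. Subgame-perfect outcome: (P3, Basic) with payoffs (12, 11).

P3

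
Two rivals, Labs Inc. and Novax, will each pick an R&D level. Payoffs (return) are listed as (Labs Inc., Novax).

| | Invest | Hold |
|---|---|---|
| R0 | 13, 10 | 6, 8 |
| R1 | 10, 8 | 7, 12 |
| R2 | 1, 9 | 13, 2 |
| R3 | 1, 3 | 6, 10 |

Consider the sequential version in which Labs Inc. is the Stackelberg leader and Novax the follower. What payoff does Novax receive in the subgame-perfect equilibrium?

10

Solve by backward induction (Labs Inc. leads).
- R0: Novax compares 10, 8 and picks Invest; Labs Inc. would get 13.
- R1: Novax compares 8, 12 and picks Hold; Labs Inc. would get 7.
- R2: Novax compares 9, 2 and picks Invest; Labs Inc. would get 1.
- R3: Novax compares 3, 10 and picks Hold; Labs Inc. would get 6.
Among 13, 7, 1, 6, the best is 13 at R0. Subgame-perfect outcome: (R0, Invest) with payoffs (13, 10).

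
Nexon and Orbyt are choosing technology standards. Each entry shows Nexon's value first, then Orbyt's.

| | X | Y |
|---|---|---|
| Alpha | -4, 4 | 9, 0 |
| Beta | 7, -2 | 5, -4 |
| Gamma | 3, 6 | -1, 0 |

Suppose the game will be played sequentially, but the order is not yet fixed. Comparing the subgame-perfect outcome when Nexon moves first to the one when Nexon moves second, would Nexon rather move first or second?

second

If Nexon leads: Orbyt's best replies are Alpha→X, Beta→X, Gamma→X; Nexon's induced payoffs -4, 7, 3; outcome (Beta, X), payoffs (7, -2).
If Orbyt leads: Nexon's best replies are X→Beta, Y→Alpha; Orbyt's induced payoffs -2, 0; outcome (Alpha, Y), payoffs (9, 0).
Nexon gets 7 moving first and 9 moving second, so Nexon prefers to move second.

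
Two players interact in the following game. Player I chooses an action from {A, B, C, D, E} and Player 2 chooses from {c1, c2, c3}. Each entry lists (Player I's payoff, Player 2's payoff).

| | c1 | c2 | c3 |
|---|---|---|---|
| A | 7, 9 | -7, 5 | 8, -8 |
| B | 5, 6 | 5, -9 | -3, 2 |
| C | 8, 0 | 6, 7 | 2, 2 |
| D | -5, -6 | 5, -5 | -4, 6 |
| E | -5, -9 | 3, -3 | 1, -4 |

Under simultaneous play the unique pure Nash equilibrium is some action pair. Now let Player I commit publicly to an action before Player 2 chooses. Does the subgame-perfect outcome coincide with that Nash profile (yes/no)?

no

Work backward from Player 2's decision.
- A: Player 2 compares 9, 5, -8 and picks c1; Player I would get 7.
- B: Player 2 compares 6, -9, 2 and picks c1; Player I would get 5.
- C: Player 2 compares 0, 7, 2 and picks c2; Player I would get 6.
- D: Player 2 compares -6, -5, 6 and picks c3; Player I would get -4.
- E: Player 2 compares -9, -3, -4 and picks c2; Player I would get 3.
Player I's induced payoffs are 7, 5, 6, -4, 3, so Player I commits to A. Subgame-perfect outcome: (A, c1) with payoffs (7, 9).
Under simultaneous play:
Player I's best replies: c1→C; c2→C; c3→A.
Player 2's best replies: A→c1; B→c1; C→c2; D→c3; E→c2.
Only (C, c2) has each player best-responding; Nash payoffs (6, 7).
Sequential outcome (A, c1) differs from the Nash profile (C, c2).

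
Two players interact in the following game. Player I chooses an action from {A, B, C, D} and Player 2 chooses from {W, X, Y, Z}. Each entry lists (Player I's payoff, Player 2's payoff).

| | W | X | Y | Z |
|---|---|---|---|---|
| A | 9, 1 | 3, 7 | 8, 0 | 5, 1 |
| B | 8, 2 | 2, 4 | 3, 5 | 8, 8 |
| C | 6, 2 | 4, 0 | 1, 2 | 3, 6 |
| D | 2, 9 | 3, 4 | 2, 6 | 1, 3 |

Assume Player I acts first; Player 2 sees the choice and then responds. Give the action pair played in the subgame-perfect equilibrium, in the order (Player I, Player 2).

Solve by backward induction (Player I leads).
- A → Player 2 plays X (best of 1, 7, 0, 1); Player I gets 3.
- B → Player 2 plays Z (best of 2, 4, 5, 8); Player I gets 8.
- C → Player 2 plays Z (best of 2, 0, 2, 6); Player I gets 3.
- D → Player 2 plays W (best of 9, 4, 6, 3); Player I gets 2.
Maximizing over 3, 8, 3, 2, Player I chooses B. Subgame-perfect outcome: (B, Z) with payoffs (8, 8).

(B, Z)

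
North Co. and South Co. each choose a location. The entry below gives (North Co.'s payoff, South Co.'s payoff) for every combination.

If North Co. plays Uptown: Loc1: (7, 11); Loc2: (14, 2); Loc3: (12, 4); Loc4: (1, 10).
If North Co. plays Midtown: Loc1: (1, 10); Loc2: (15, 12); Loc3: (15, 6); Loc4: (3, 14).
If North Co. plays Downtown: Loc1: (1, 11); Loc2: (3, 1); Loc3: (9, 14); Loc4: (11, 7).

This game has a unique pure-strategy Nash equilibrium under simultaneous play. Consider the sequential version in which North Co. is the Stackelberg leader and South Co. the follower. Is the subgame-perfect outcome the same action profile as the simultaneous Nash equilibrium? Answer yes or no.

no

Work backward from South Co.'s decision.
- Uptown → South Co. plays Loc1 (best of 11, 2, 4, 10); North Co. gets 7.
- Midtown → South Co. plays Loc4 (best of 10, 12, 6, 14); North Co. gets 3.
- Downtown → South Co. plays Loc3 (best of 11, 1, 14, 7); North Co. gets 9.
Maximizing over 7, 3, 9, North Co. chooses Downtown. Subgame-perfect outcome: (Downtown, Loc3) with payoffs (9, 14).
For the simultaneous game, intersect best replies.
North Co.'s best replies: Loc1→Uptown; Loc2→Midtown; Loc3→Midtown; Loc4→Downtown.
South Co.'s best replies: Uptown→Loc1; Midtown→Loc4; Downtown→Loc3.
The unique mutual best reply is (Uptown, Loc1), giving (7, 11).
Sequential outcome (Downtown, Loc3) differs from the Nash profile (Uptown, Loc1).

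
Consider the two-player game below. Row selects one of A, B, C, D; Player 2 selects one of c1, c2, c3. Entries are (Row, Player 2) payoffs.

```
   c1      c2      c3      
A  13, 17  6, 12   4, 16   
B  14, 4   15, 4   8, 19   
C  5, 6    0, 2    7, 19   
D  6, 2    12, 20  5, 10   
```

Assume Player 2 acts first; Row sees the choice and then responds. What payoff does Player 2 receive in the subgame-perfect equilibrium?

19

Backward induction with Player 2 moving first.
- c1 → Row plays B (best of 13, 14, 5, 6); Player 2 gets 4.
- c2 → Row plays B (best of 6, 15, 0, 12); Player 2 gets 4.
- c3 → Row plays B (best of 4, 8, 7, 5); Player 2 gets 19.
Player 2's induced payoffs are 4, 4, 19, so Player 2 commits to c3. Subgame-perfect outcome: (B, c3) with payoffs (8, 19).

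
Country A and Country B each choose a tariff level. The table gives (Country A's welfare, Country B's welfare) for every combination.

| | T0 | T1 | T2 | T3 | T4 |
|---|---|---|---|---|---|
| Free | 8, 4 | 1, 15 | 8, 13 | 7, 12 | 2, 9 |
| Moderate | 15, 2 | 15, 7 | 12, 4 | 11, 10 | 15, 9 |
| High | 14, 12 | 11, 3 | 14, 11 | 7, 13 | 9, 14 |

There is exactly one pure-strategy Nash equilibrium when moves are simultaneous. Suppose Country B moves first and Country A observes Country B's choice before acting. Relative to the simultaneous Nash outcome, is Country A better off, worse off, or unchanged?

better off

Solve by backward induction (Country B leads).
- T0 → Country A plays Moderate (best of 8, 15, 14); Country B gets 2.
- T1 → Country A plays Moderate (best of 1, 15, 11); Country B gets 7.
- T2 → Country A plays High (best of 8, 12, 14); Country B gets 11.
- T3 → Country A plays Moderate (best of 7, 11, 7); Country B gets 10.
- T4 → Country A plays Moderate (best of 2, 15, 9); Country B gets 9.
Country B's induced payoffs are 2, 7, 11, 10, 9, so Country B commits to T2. Subgame-perfect outcome: (High, T2) with payoffs (14, 11).
Now find the simultaneous Nash equilibrium.
Country A's best replies: T0→Moderate; T1→Moderate; T2→High; T3→Moderate; T4→Moderate.
Country B's best replies: Free→T1; Moderate→T3; High→T4.
Only (Moderate, T3) has each player best-responding; Nash payoffs (11, 10).
Country A earns 14 sequentially versus 11 at the Nash outcome: better off.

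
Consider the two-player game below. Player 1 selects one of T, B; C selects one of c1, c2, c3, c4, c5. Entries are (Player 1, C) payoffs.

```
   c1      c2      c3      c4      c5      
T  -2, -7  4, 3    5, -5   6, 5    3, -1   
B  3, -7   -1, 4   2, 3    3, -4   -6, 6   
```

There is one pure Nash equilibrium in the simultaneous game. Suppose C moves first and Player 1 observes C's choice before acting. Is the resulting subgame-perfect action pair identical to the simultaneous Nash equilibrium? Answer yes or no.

yes

Work backward from Player 1's decision.
- c1: BR = B, leader payoff -7.
- c2: BR = T, leader payoff 3.
- c3: BR = T, leader payoff -5.
- c4: BR = T, leader payoff 5.
- c5: BR = T, leader payoff -1.
Maximizing over -7, 3, -5, 5, -1, C chooses c4. Subgame-perfect outcome: (T, c4) with payoffs (6, 5).
Now find the simultaneous Nash equilibrium.
Player 1's best replies: c1→B; c2→T; c3→T; c4→T; c5→T.
C's best replies: T→c4; B→c5.
The unique mutual best reply is (T, c4), giving (6, 5).
Sequential outcome (T, c4) coincides with the Nash profile (T, c4).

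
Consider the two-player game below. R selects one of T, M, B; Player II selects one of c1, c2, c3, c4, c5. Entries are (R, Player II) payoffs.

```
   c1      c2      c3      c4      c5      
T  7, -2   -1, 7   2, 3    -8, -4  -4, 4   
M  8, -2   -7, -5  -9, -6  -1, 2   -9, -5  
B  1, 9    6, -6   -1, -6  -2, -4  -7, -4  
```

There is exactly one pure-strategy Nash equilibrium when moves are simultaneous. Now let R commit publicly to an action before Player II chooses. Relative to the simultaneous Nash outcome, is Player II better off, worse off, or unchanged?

Player II best-responds to each possible R move:
- T: BR = c2, leader payoff -1.
- M: BR = c4, leader payoff -1.
- B: BR = c1, leader payoff 1.
Among -1, -1, 1, the best is 1 at B. Subgame-perfect outcome: (B, c1) with payoffs (1, 9).
For the simultaneous game, intersect best replies.
R's best replies: c1→M; c2→B; c3→T; c4→M; c5→T.
Player II's best replies: T→c2; M→c4; B→c1.
Only (M, c4) has each player best-responding; Nash payoffs (-1, 2).
Player II earns 9 sequentially versus 2 at the Nash outcome: better off.

better off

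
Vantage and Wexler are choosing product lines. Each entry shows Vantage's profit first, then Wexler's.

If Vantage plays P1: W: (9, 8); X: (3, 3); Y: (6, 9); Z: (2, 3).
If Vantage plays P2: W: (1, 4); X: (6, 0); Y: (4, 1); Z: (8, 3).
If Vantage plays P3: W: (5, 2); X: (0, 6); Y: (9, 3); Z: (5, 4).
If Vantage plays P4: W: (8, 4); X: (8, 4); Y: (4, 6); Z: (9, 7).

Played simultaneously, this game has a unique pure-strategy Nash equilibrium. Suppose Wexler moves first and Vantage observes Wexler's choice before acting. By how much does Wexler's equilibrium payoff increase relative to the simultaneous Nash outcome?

Solve by backward induction (Wexler leads).
- W → Vantage plays P1 (best of 9, 1, 5, 8); Wexler gets 8.
- X → Vantage plays P4 (best of 3, 6, 0, 8); Wexler gets 4.
- Y → Vantage plays P3 (best of 6, 4, 9, 4); Wexler gets 3.
- Z → Vantage plays P4 (best of 2, 8, 5, 9); Wexler gets 7.
Among 8, 4, 3, 7, the best is 8 at W. Subgame-perfect outcome: (P1, W) with payoffs (9, 8).
Now find the simultaneous Nash equilibrium.
Vantage's best replies: W→P1; X→P4; Y→P3; Z→P4.
Wexler's best replies: P1→Y; P2→W; P3→X; P4→Z.
The unique mutual best reply is (P4, Z), giving (9, 7).
Wexler's commitment gain: 8 − 7 = 1.

1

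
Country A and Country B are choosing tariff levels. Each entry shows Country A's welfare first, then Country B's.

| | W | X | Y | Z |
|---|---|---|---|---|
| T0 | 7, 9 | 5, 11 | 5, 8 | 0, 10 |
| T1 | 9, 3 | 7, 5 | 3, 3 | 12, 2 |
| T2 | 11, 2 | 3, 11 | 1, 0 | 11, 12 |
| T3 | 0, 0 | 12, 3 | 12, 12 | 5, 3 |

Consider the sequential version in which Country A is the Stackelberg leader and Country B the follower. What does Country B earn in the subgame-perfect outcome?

Country B best-responds to each possible Country A move:
- T0: BR = X, leader payoff 5.
- T1: BR = X, leader payoff 7.
- T2: BR = Z, leader payoff 11.
- T3: BR = Y, leader payoff 12.
Maximizing over 5, 7, 11, 12, Country A chooses T3. Subgame-perfect outcome: (T3, Y) with payoffs (12, 12).

12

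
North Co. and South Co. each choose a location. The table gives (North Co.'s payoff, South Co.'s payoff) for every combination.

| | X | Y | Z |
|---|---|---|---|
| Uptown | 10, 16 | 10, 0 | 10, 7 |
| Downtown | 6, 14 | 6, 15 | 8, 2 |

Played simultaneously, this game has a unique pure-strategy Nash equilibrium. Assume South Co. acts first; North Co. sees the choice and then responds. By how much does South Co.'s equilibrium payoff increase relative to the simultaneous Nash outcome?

0

Work backward from North Co.'s decision.
- X → North Co. plays Uptown (best of 10, 6); South Co. gets 16.
- Y → North Co. plays Uptown (best of 10, 6); South Co. gets 0.
- Z → North Co. plays Uptown (best of 10, 8); South Co. gets 7.
Maximizing over 16, 0, 7, South Co. chooses X. Subgame-perfect outcome: (Uptown, X) with payoffs (10, 16).
Under simultaneous play:
North Co.'s best replies: X→Uptown; Y→Uptown; Z→Uptown.
South Co.'s best replies: Uptown→X; Downtown→Y.
Only (Uptown, X) has each player best-responding; Nash payoffs (10, 16).
South Co.'s commitment gain: 16 − 16 = 0.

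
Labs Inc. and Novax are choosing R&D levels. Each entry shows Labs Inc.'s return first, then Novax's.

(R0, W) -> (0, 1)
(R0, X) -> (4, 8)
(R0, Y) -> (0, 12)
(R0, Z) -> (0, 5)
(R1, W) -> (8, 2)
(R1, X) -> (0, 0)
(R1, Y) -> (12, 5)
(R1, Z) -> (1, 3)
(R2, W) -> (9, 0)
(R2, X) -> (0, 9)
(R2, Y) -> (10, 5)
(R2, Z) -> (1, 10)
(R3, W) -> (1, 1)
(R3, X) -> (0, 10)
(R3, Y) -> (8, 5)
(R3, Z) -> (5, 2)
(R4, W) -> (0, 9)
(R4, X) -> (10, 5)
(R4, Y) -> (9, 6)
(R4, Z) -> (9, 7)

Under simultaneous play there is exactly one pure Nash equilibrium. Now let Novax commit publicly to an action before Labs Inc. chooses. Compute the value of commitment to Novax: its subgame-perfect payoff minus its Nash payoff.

2

Labs Inc. best-responds to each possible Novax move:
- W → Labs Inc. plays R2 (best of 0, 8, 9, 1, 0); Novax gets 0.
- X → Labs Inc. plays R4 (best of 4, 0, 0, 0, 10); Novax gets 5.
- Y → Labs Inc. plays R1 (best of 0, 12, 10, 8, 9); Novax gets 5.
- Z → Labs Inc. plays R4 (best of 0, 1, 1, 5, 9); Novax gets 7.
Among 0, 5, 5, 7, the best is 7 at Z. Subgame-perfect outcome: (R4, Z) with payoffs (9, 7).
For the simultaneous game, intersect best replies.
Labs Inc.'s best replies: W→R2; X→R4; Y→R1; Z→R4.
Novax's best replies: R0→Y; R1→Y; R2→Z; R3→X; R4→W.
The unique mutual best reply is (R1, Y), giving (12, 5).
Novax's commitment gain: 7 − 5 = 2.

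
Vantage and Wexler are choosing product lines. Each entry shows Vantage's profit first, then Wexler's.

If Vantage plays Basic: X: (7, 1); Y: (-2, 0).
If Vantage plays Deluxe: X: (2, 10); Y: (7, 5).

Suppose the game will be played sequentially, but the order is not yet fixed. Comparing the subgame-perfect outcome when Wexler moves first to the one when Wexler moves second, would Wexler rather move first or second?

first

If Vantage leads: Wexler's best replies are Basic→X, Deluxe→X; Vantage's induced payoffs 7, 2; outcome (Basic, X), payoffs (7, 1).
If Wexler leads: Vantage's best replies are X→Basic, Y→Deluxe; Wexler's induced payoffs 1, 5; outcome (Deluxe, Y), payoffs (7, 5).
Wexler gets 5 moving first and 1 moving second, so Wexler prefers to move first.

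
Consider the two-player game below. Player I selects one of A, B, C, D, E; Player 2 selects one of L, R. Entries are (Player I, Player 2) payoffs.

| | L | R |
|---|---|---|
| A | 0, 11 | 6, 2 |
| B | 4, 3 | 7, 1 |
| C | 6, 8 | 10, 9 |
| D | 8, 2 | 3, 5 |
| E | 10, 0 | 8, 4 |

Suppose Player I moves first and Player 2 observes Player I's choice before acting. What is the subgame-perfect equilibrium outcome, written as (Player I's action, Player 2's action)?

(C, R)

Solve by backward induction (Player I leads).
- A: Player 2 compares 11, 2 and picks L; Player I would get 0.
- B: Player 2 compares 3, 1 and picks L; Player I would get 4.
- C: Player 2 compares 8, 9 and picks R; Player I would get 10.
- D: Player 2 compares 2, 5 and picks R; Player I would get 3.
- E: Player 2 compares 0, 4 and picks R; Player I would get 8.
Among 0, 4, 10, 3, 8, the best is 10 at C. Subgame-perfect outcome: (C, R) with payoffs (10, 9).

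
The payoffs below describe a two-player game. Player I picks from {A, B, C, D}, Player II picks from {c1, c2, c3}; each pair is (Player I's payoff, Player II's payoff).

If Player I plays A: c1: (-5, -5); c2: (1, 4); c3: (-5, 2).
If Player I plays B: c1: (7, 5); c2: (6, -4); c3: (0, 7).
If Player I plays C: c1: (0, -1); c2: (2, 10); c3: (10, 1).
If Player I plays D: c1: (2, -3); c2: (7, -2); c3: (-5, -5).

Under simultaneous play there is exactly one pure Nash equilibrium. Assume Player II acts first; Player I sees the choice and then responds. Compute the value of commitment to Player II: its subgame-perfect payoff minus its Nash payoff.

Player I best-responds to each possible Player II move:
- c1 → Player I plays B (best of -5, 7, 0, 2); Player II gets 5.
- c2 → Player I plays D (best of 1, 6, 2, 7); Player II gets -2.
- c3 → Player I plays C (best of -5, 0, 10, -5); Player II gets 1.
Player II's induced payoffs are 5, -2, 1, so Player II commits to c1. Subgame-perfect outcome: (B, c1) with payoffs (7, 5).
Now find the simultaneous Nash equilibrium.
Player I's best replies: c1→B; c2→D; c3→C.
Player II's best replies: A→c2; B→c3; C→c2; D→c2.
Only (D, c2) has each player best-responding; Nash payoffs (7, -2).
Player II's commitment gain: 5 − -2 = 7.

7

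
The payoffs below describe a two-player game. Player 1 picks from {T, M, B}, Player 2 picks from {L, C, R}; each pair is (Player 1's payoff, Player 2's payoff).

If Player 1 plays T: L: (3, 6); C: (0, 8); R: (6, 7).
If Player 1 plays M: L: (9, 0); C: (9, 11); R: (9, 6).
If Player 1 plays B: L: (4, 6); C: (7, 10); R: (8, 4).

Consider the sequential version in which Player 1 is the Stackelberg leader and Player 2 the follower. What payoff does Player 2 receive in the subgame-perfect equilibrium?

11

Work backward from Player 2's decision.
- T: Player 2 compares 6, 8, 7 and picks C; Player 1 would get 0.
- M: Player 2 compares 0, 11, 6 and picks C; Player 1 would get 9.
- B: Player 2 compares 6, 10, 4 and picks C; Player 1 would get 7.
Player 1's induced payoffs are 0, 9, 7, so Player 1 commits to M. Subgame-perfect outcome: (M, C) with payoffs (9, 11).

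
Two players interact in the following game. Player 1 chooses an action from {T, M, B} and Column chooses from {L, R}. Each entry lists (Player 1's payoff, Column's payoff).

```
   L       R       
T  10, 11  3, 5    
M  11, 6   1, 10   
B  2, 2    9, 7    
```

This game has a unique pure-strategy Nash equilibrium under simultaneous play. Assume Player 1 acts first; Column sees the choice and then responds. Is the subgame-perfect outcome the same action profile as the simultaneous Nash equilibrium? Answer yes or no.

Solve by backward induction (Player 1 leads).
- T: Column compares 11, 5 and picks L; Player 1 would get 10.
- M: Column compares 6, 10 and picks R; Player 1 would get 1.
- B: Column compares 2, 7 and picks R; Player 1 would get 9.
Among 10, 1, 9, the best is 10 at T. Subgame-perfect outcome: (T, L) with payoffs (10, 11).
Now find the simultaneous Nash equilibrium.
Player 1's best replies: L→M; R→B.
Column's best replies: T→L; M→R; B→R.
Only (B, R) has each player best-responding; Nash payoffs (9, 7).
Sequential outcome (T, L) differs from the Nash profile (B, R).

no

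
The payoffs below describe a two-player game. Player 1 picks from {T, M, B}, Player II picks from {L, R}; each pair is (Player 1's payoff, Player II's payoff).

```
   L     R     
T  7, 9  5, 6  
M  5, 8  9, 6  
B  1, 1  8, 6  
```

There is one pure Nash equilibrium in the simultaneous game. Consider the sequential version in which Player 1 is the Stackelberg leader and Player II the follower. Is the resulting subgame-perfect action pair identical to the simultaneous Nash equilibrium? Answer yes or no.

no

Player II best-responds to each possible Player 1 move:
- T: Player II compares 9, 6 and picks L; Player 1 would get 7.
- M: Player II compares 8, 6 and picks L; Player 1 would get 5.
- B: Player II compares 1, 6 and picks R; Player 1 would get 8.
Among 7, 5, 8, the best is 8 at B. Subgame-perfect outcome: (B, R) with payoffs (8, 6).
Under simultaneous play:
Player 1's best replies: L→T; R→M.
Player II's best replies: T→L; M→L; B→R.
The unique mutual best reply is (T, L), giving (7, 9).
Sequential outcome (B, R) differs from the Nash profile (T, L).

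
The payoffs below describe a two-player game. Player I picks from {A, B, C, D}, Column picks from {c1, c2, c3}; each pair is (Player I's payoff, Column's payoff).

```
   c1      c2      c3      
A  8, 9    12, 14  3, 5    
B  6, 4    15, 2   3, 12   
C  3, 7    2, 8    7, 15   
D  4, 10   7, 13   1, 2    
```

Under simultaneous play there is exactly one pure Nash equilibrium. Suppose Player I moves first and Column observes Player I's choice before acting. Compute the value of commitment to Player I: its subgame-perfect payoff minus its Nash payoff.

Solve by backward induction (Player I leads).
- A: Column compares 9, 14, 5 and picks c2; Player I would get 12.
- B: Column compares 4, 2, 12 and picks c3; Player I would get 3.
- C: Column compares 7, 8, 15 and picks c3; Player I would get 7.
- D: Column compares 10, 13, 2 and picks c2; Player I would get 7.
Maximizing over 12, 3, 7, 7, Player I chooses A. Subgame-perfect outcome: (A, c2) with payoffs (12, 14).
Now find the simultaneous Nash equilibrium.
Player I's best replies: c1→A; c2→B; c3→C.
Column's best replies: A→c2; B→c3; C→c3; D→c2.
The unique mutual best reply is (C, c3), giving (7, 15).
Player I's commitment gain: 12 − 7 = 5.

5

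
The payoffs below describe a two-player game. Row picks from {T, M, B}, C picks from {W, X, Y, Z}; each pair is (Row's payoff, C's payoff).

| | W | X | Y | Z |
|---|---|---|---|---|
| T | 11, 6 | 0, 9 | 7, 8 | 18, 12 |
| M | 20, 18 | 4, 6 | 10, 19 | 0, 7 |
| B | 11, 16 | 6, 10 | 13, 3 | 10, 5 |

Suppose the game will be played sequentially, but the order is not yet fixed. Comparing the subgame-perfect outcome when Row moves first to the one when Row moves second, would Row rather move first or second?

If Row leads: C's best replies are T→Z, M→Y, B→W; Row's induced payoffs 18, 10, 11; outcome (T, Z), payoffs (18, 12).
If C leads: Row's best replies are W→M, X→B, Y→B, Z→T; C's induced payoffs 18, 10, 3, 12; outcome (M, W), payoffs (20, 18).
Row gets 18 moving first and 20 moving second, so Row prefers to move second.

second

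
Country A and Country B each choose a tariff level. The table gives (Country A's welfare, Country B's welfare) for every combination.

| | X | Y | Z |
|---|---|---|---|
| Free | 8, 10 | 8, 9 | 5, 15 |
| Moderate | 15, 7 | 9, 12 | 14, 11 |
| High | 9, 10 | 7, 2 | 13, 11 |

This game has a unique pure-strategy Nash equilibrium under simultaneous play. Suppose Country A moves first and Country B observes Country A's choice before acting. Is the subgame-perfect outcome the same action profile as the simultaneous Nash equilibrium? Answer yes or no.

no

Backward induction with Country A moving first.
- Free: Country B compares 10, 9, 15 and picks Z; Country A would get 5.
- Moderate: Country B compares 7, 12, 11 and picks Y; Country A would get 9.
- High: Country B compares 10, 2, 11 and picks Z; Country A would get 13.
Country A's induced payoffs are 5, 9, 13, so Country A commits to High. Subgame-perfect outcome: (High, Z) with payoffs (13, 11).
For the simultaneous game, intersect best replies.
Country A's best replies: X→Moderate; Y→Moderate; Z→Moderate.
Country B's best replies: Free→Z; Moderate→Y; High→Z.
The unique mutual best reply is (Moderate, Y), giving (9, 12).
Sequential outcome (High, Z) differs from the Nash profile (Moderate, Y).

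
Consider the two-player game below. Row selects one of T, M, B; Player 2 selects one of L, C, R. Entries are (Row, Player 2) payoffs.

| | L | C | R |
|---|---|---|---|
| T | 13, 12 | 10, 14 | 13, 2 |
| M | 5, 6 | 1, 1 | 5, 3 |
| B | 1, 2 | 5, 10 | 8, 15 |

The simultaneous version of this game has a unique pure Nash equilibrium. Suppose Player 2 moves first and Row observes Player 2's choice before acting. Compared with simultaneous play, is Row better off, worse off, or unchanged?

Solve by backward induction (Player 2 leads).
- L → Row plays T (best of 13, 5, 1); Player 2 gets 12.
- C → Row plays T (best of 10, 1, 5); Player 2 gets 14.
- R → Row plays T (best of 13, 5, 8); Player 2 gets 2.
Maximizing over 12, 14, 2, Player 2 chooses C. Subgame-perfect outcome: (T, C) with payoffs (10, 14).
Under simultaneous play:
Row's best replies: L→T; C→T; R→T.
Player 2's best replies: T→C; M→L; B→R.
The unique mutual best reply is (T, C), giving (10, 14).
Row earns 10 sequentially versus 10 at the Nash outcome: unchanged.

unchanged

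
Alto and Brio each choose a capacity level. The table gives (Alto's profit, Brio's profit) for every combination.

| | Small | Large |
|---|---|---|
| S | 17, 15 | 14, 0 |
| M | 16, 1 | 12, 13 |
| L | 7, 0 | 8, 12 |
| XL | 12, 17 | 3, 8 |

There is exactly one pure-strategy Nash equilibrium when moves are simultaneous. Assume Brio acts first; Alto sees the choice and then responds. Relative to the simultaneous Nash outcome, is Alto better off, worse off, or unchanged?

unchanged

Work backward from Alto's decision.
- Small: BR = S, leader payoff 15.
- Large: BR = S, leader payoff 0.
Maximizing over 15, 0, Brio chooses Small. Subgame-perfect outcome: (S, Small) with payoffs (17, 15).
Now find the simultaneous Nash equilibrium.
Alto's best replies: Small→S; Large→S.
Brio's best replies: S→Small; M→Large; L→Large; XL→Small.
The unique mutual best reply is (S, Small), giving (17, 15).
Alto earns 17 sequentially versus 17 at the Nash outcome: unchanged.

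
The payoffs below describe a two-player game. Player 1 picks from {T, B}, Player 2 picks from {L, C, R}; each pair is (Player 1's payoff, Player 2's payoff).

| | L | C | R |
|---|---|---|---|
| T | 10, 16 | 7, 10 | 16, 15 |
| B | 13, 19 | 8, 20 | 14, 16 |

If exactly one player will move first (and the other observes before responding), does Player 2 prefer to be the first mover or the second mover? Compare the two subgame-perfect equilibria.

first

If Player 1 leads: Player 2's best replies are T→L, B→C; Player 1's induced payoffs 10, 8; outcome (T, L), payoffs (10, 16).
If Player 2 leads: Player 1's best replies are L→B, C→B, R→T; Player 2's induced payoffs 19, 20, 15; outcome (B, C), payoffs (8, 20).
Player 2 gets 20 moving first and 16 moving second, so Player 2 prefers to move first.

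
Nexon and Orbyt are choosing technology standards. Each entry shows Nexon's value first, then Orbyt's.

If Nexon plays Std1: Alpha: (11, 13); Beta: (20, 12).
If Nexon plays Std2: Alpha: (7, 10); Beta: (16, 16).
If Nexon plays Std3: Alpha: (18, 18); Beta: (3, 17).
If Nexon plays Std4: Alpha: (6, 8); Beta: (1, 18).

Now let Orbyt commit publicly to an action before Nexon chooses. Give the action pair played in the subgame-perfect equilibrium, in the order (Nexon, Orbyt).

Solve by backward induction (Orbyt leads).
- Alpha: Nexon compares 11, 7, 18, 6 and picks Std3; Orbyt would get 18.
- Beta: Nexon compares 20, 16, 3, 1 and picks Std1; Orbyt would get 12.
Maximizing over 18, 12, Orbyt chooses Alpha. Subgame-perfect outcome: (Std3, Alpha) with payoffs (18, 18).

(Std3, Alpha)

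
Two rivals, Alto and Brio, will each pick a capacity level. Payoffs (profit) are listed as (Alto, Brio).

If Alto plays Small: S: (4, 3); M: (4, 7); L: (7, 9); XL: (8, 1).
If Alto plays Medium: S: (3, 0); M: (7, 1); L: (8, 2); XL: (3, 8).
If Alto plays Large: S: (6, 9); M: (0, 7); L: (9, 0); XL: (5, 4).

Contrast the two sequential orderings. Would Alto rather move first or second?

If Alto leads: Brio's best replies are Small→L, Medium→XL, Large→S; Alto's induced payoffs 7, 3, 6; outcome (Small, L), payoffs (7, 9).
If Brio leads: Alto's best replies are S→Large, M→Medium, L→Large, XL→Small; Brio's induced payoffs 9, 1, 0, 1; outcome (Large, S), payoffs (6, 9).
Alto gets 7 moving first and 6 moving second, so Alto prefers to move first.

first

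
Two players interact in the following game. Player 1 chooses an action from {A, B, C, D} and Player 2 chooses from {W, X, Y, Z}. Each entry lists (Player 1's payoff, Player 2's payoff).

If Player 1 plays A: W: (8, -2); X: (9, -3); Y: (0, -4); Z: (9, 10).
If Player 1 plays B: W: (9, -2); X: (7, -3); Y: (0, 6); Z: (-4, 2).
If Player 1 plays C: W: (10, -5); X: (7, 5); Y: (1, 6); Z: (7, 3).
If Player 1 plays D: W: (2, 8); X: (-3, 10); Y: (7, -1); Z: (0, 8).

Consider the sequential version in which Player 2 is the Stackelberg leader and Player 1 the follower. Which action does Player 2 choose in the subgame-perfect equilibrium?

Z

Solve by backward induction (Player 2 leads).
- W: Player 1 compares 8, 9, 10, 2 and picks C; Player 2 would get -5.
- X: Player 1 compares 9, 7, 7, -3 and picks A; Player 2 would get -3.
- Y: Player 1 compares 0, 0, 1, 7 and picks D; Player 2 would get -1.
- Z: Player 1 compares 9, -4, 7, 0 and picks A; Player 2 would get 10.
Among -5, -3, -1, 10, the best is 10 at Z. Subgame-perfect outcome: (A, Z) with payoffs (9, 10).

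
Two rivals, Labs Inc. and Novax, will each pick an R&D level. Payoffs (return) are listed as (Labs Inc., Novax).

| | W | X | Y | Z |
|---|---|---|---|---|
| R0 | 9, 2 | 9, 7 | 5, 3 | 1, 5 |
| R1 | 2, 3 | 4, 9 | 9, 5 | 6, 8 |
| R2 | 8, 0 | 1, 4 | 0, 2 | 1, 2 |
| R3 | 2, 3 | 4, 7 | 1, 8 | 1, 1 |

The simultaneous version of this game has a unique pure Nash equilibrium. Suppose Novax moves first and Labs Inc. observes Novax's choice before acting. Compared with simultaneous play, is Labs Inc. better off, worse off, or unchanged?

worse off

Labs Inc. best-responds to each possible Novax move:
- W: Labs Inc. compares 9, 2, 8, 2 and picks R0; Novax would get 2.
- X: Labs Inc. compares 9, 4, 1, 4 and picks R0; Novax would get 7.
- Y: Labs Inc. compares 5, 9, 0, 1 and picks R1; Novax would get 5.
- Z: Labs Inc. compares 1, 6, 1, 1 and picks R1; Novax would get 8.
Novax's induced payoffs are 2, 7, 5, 8, so Novax commits to Z. Subgame-perfect outcome: (R1, Z) with payoffs (6, 8).
For the simultaneous game, intersect best replies.
Labs Inc.'s best replies: W→R0; X→R0; Y→R1; Z→R1.
Novax's best replies: R0→X; R1→X; R2→X; R3→Y.
The unique mutual best reply is (R0, X), giving (9, 7).
Labs Inc. earns 6 sequentially versus 9 at the Nash outcome: worse off.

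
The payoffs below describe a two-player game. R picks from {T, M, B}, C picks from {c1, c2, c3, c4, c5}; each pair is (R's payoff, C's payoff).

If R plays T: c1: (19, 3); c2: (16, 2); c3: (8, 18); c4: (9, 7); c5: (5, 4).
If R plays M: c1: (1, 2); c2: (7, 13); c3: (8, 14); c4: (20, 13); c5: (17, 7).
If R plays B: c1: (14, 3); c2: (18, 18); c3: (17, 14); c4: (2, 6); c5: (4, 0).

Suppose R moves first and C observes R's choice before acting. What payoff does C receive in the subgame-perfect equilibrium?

Backward induction with R moving first.
- T: BR = c3, leader payoff 8.
- M: BR = c3, leader payoff 8.
- B: BR = c2, leader payoff 18.
Maximizing over 8, 8, 18, R chooses B. Subgame-perfect outcome: (B, c2) with payoffs (18, 18).

18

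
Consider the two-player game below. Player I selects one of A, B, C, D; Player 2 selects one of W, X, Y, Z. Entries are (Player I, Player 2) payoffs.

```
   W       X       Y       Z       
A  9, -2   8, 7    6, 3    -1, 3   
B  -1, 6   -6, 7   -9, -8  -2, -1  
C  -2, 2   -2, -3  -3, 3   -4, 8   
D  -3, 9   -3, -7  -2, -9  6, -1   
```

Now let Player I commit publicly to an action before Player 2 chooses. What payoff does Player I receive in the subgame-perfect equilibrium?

8

Backward induction with Player I moving first.
- A: Player 2 compares -2, 7, 3, 3 and picks X; Player I would get 8.
- B: Player 2 compares 6, 7, -8, -1 and picks X; Player I would get -6.
- C: Player 2 compares 2, -3, 3, 8 and picks Z; Player I would get -4.
- D: Player 2 compares 9, -7, -9, -1 and picks W; Player I would get -3.
Maximizing over 8, -6, -4, -3, Player I chooses A. Subgame-perfect outcome: (A, X) with payoffs (8, 7).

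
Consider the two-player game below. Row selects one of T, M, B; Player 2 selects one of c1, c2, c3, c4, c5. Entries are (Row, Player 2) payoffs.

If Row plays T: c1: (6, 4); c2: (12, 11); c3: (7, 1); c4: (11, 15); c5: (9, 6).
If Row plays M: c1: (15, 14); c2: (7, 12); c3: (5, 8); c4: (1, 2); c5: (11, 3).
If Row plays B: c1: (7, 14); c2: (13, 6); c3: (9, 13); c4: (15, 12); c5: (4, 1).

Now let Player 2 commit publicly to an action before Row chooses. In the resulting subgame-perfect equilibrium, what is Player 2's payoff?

14

Work backward from Row's decision.
- c1: Row compares 6, 15, 7 and picks M; Player 2 would get 14.
- c2: Row compares 12, 7, 13 and picks B; Player 2 would get 6.
- c3: Row compares 7, 5, 9 and picks B; Player 2 would get 13.
- c4: Row compares 11, 1, 15 and picks B; Player 2 would get 12.
- c5: Row compares 9, 11, 4 and picks M; Player 2 would get 3.
Maximizing over 14, 6, 13, 12, 3, Player 2 chooses c1. Subgame-perfect outcome: (M, c1) with payoffs (15, 14).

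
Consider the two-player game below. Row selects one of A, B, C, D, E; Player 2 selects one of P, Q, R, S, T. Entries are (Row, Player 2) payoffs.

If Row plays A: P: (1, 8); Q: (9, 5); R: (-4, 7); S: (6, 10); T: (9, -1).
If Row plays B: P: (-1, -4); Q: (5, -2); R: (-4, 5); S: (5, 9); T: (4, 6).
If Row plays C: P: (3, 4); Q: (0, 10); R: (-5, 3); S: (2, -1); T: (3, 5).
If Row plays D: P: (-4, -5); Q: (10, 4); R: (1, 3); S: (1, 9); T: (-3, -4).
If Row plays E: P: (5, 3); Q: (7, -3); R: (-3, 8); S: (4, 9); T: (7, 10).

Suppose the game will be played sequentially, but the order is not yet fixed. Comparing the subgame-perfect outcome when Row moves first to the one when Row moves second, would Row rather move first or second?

If Row leads: Player 2's best replies are A→S, B→S, C→Q, D→S, E→T; Row's induced payoffs 6, 5, 0, 1, 7; outcome (E, T), payoffs (7, 10).
If Player 2 leads: Row's best replies are P→E, Q→D, R→D, S→A, T→A; Player 2's induced payoffs 3, 4, 3, 10, -1; outcome (A, S), payoffs (6, 10).
Row gets 7 moving first and 6 moving second, so Row prefers to move first.

first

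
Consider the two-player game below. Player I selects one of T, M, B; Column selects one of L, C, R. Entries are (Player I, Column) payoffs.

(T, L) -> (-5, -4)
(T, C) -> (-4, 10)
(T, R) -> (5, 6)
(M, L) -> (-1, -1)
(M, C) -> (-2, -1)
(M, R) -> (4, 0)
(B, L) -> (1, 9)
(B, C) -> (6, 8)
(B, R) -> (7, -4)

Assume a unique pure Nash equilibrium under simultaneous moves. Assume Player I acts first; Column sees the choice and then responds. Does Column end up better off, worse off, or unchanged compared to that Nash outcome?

worse off

Column best-responds to each possible Player I move:
- T: BR = C, leader payoff -4.
- M: BR = R, leader payoff 4.
- B: BR = L, leader payoff 1.
Among -4, 4, 1, the best is 4 at M. Subgame-perfect outcome: (M, R) with payoffs (4, 0).
For the simultaneous game, intersect best replies.
Player I's best replies: L→B; C→B; R→B.
Column's best replies: T→C; M→R; B→L.
Only (B, L) has each player best-responding; Nash payoffs (1, 9).
Column earns 0 sequentially versus 9 at the Nash outcome: worse off.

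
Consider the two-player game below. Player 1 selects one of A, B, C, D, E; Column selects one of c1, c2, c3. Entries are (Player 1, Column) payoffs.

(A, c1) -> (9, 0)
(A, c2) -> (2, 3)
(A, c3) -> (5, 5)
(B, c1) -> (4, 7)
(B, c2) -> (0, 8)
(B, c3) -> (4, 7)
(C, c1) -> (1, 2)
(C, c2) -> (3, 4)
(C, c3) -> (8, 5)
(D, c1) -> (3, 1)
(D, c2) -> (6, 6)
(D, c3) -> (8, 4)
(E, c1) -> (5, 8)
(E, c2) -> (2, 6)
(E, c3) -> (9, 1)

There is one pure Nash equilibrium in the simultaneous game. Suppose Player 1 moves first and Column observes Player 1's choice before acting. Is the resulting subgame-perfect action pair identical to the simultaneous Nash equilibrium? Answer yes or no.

Backward induction with Player 1 moving first.
- A → Column plays c3 (best of 0, 3, 5); Player 1 gets 5.
- B → Column plays c2 (best of 7, 8, 7); Player 1 gets 0.
- C → Column plays c3 (best of 2, 4, 5); Player 1 gets 8.
- D → Column plays c2 (best of 1, 6, 4); Player 1 gets 6.
- E → Column plays c1 (best of 8, 6, 1); Player 1 gets 5.
Player 1's induced payoffs are 5, 0, 8, 6, 5, so Player 1 commits to C. Subgame-perfect outcome: (C, c3) with payoffs (8, 5).
Now find the simultaneous Nash equilibrium.
Player 1's best replies: c1→A; c2→D; c3→E.
Column's best replies: A→c3; B→c2; C→c3; D→c2; E→c1.
The unique mutual best reply is (D, c2), giving (6, 6).
Sequential outcome (C, c3) differs from the Nash profile (D, c2).

no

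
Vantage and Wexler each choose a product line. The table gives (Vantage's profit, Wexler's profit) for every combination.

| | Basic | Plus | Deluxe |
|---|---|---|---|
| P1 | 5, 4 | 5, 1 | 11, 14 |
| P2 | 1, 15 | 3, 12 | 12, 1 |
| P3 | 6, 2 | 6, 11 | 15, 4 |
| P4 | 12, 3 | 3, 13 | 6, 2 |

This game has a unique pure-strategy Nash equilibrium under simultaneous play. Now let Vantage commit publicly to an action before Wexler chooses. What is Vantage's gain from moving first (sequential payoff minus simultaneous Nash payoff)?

Work backward from Wexler's decision.
- P1 → Wexler plays Deluxe (best of 4, 1, 14); Vantage gets 11.
- P2 → Wexler plays Basic (best of 15, 12, 1); Vantage gets 1.
- P3 → Wexler plays Plus (best of 2, 11, 4); Vantage gets 6.
- P4 → Wexler plays Plus (best of 3, 13, 2); Vantage gets 3.
Among 11, 1, 6, 3, the best is 11 at P1. Subgame-perfect outcome: (P1, Deluxe) with payoffs (11, 14).
For the simultaneous game, intersect best replies.
Vantage's best replies: Basic→P4; Plus→P3; Deluxe→P3.
Wexler's best replies: P1→Deluxe; P2→Basic; P3→Plus; P4→Plus.
The unique mutual best reply is (P3, Plus), giving (6, 11).
Vantage's commitment gain: 11 − 6 = 5.

5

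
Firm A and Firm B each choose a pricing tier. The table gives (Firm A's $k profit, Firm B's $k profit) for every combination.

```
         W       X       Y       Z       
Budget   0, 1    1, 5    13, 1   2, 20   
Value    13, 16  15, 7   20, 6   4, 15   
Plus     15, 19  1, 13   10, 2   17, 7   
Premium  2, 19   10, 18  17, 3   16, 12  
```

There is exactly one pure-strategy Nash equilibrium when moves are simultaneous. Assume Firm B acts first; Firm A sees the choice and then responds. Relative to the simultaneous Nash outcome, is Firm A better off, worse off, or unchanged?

Work backward from Firm A's decision.
- W: Firm A compares 0, 13, 15, 2 and picks Plus; Firm B would get 19.
- X: Firm A compares 1, 15, 1, 10 and picks Value; Firm B would get 7.
- Y: Firm A compares 13, 20, 10, 17 and picks Value; Firm B would get 6.
- Z: Firm A compares 2, 4, 17, 16 and picks Plus; Firm B would get 7.
Firm B's induced payoffs are 19, 7, 6, 7, so Firm B commits to W. Subgame-perfect outcome: (Plus, W) with payoffs (15, 19).
Now find the simultaneous Nash equilibrium.
Firm A's best replies: W→Plus; X→Value; Y→Value; Z→Plus.
Firm B's best replies: Budget→Z; Value→W; Plus→W; Premium→W.
Only (Plus, W) has each player best-responding; Nash payoffs (15, 19).
Firm A earns 15 sequentially versus 15 at the Nash outcome: unchanged.

unchanged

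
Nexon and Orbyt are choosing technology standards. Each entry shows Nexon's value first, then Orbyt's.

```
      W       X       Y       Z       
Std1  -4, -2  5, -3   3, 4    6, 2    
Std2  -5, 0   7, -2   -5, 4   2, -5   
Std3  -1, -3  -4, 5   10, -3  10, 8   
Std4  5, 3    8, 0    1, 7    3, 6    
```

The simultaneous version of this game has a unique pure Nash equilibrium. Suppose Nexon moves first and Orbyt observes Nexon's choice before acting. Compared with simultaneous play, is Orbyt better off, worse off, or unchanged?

unchanged

Orbyt best-responds to each possible Nexon move:
- Std1: Orbyt compares -2, -3, 4, 2 and picks Y; Nexon would get 3.
- Std2: Orbyt compares 0, -2, 4, -5 and picks Y; Nexon would get -5.
- Std3: Orbyt compares -3, 5, -3, 8 and picks Z; Nexon would get 10.
- Std4: Orbyt compares 3, 0, 7, 6 and picks Y; Nexon would get 1.
Among 3, -5, 10, 1, the best is 10 at Std3. Subgame-perfect outcome: (Std3, Z) with payoffs (10, 8).
Under simultaneous play:
Nexon's best replies: W→Std4; X→Std4; Y→Std3; Z→Std3.
Orbyt's best replies: Std1→Y; Std2→Y; Std3→Z; Std4→Y.
Only (Std3, Z) has each player best-responding; Nash payoffs (10, 8).
Orbyt earns 8 sequentially versus 8 at the Nash outcome: unchanged.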